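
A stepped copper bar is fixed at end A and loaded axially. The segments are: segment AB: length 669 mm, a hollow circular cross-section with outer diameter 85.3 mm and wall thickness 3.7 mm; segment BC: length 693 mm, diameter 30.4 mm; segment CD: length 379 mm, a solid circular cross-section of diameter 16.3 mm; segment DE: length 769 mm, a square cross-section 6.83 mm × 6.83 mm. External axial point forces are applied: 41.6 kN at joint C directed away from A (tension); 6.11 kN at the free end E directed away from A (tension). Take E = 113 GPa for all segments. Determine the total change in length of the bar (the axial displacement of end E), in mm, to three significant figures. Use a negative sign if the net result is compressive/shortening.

1.69 mm

Internal axial forces (sectioning from the free end, tension +): N_DE = 6.11 kN, N_CD = 6.11 kN, N_BC = 47.71 kN, N_AB = 47.71 kN.
A_AB = 948.5 mm².
A_BC = 725.8 mm².
A_CD = 208.7 mm².
A_DE = 46.65 mm².
δ_AB = 47710·669/(948.5·113000) = 0.2978 mm
δ_BC = 47710·693/(725.8·113000) = 0.4031 mm
δ_CD = 6110·379/(208.7·113000) = 0.09821 mm
δ_DE = 6110·769/(46.65·113000) = 0.8913 mm
δ = Σδ_i = 1.69 mm.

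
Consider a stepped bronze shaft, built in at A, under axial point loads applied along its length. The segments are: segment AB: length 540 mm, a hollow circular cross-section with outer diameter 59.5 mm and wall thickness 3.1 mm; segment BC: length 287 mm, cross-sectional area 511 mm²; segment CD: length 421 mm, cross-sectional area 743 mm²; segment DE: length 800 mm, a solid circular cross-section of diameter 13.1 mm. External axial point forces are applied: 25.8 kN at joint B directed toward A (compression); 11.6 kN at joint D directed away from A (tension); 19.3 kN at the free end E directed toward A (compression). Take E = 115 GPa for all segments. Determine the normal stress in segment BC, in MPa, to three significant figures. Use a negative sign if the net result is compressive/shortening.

-15.1 MPa

Internal axial forces (sectioning from the free end, tension +): N_DE = -19.3 kN, N_CD = -7.7 kN, N_BC = -7.7 kN, N_AB = -33.5 kN.
σ_BC = N_BC/A_BC = -7700/511 = -15.07 MPa.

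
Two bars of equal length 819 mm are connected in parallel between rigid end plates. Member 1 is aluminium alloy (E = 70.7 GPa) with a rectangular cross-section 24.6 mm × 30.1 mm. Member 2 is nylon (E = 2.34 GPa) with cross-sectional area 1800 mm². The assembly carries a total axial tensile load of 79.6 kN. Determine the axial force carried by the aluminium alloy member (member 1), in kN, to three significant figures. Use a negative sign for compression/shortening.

A_1 = 740.5 mm².
Equal strain + equilibrium ⇒ each member carries load in proportion to AE: A₁E₁ = 52350000 N, A₂E₂ = 4212000 N, ΣAE = 56560000 N.
F₁ = P·A₁E₁/ΣAE = 79600·52350000/56560000 = 73670 N.

73.7 kN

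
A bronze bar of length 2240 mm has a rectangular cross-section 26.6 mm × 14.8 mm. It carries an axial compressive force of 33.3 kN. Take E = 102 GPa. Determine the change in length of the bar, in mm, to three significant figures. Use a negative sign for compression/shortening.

-1.86 mm

A = 393.7 mm².
δ_mech = NL/(AE) = -33300·2240/(393.7·102000) = -1.858 mm.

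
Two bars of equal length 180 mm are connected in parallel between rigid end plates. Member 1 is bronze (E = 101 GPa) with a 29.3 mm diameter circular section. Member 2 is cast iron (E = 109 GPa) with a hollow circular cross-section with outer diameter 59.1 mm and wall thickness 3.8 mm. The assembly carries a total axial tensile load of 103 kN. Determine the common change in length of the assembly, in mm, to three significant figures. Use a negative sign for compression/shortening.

A_1 = 674.3 mm².
A_2 = 660.2 mm².
Equal strain + equilibrium ⇒ each member carries load in proportion to AE: A₁E₁ = 68100000 N, A₂E₂ = 71960000 N, ΣAE = 140100000 N.
δ = PL/ΣAE = 103000·180/140100000 = 0.1324 mm.

0.132 mm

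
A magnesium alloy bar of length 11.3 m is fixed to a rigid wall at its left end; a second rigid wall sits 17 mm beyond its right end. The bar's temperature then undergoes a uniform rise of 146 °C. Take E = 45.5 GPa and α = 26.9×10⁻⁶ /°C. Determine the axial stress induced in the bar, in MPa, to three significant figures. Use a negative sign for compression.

Free thermal expansion αLΔT = 26.9e-6 · 11300 · 146 = 44.38 mm.
The walls engage after the gap closes; constrained expansion = 44.38 − 17 = 27.38 mm.
The walls impose strain ε = −(27.38)/11300 = -2.4230e-03; σ = Eε = 45500 · -2.4230e-03 = -110.2 MPa.

-110 MPa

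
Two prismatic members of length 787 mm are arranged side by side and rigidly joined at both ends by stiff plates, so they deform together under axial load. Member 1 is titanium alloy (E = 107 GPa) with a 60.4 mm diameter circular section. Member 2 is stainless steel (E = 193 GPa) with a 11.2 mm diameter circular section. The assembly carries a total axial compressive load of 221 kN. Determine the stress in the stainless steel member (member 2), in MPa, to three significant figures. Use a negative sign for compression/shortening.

-131 MPa

A_1 = 2865 mm².
A_2 = 98.52 mm².
Equal strain + equilibrium ⇒ each member carries load in proportion to AE: A₁E₁ = 306600000 N, A₂E₂ = 19010000 N, ΣAE = 325600000 N.
σ₂ = P·E₂/ΣAE = -221000·193000/325600000 = -131 MPa.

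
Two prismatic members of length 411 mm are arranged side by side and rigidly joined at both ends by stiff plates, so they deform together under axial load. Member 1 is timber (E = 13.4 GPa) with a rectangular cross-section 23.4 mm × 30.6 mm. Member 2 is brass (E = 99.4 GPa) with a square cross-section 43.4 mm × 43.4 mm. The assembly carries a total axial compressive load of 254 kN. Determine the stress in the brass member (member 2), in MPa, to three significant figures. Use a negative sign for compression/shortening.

A_1 = 716 mm².
A_2 = 1884 mm².
Equal strain + equilibrium ⇒ each member carries load in proportion to AE: A₁E₁ = 9595000 N, A₂E₂ = 187200000 N, ΣAE = 196800000 N.
σ₂ = P·E₂/ΣAE = -254000·99400/196800000 = -128.3 MPa.

-128 MPa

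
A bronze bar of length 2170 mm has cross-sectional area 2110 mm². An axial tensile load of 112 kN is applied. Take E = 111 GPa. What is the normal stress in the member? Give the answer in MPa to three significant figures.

53.1 MPa

σ = N/A = 112000/2110 = 53.08 MPa.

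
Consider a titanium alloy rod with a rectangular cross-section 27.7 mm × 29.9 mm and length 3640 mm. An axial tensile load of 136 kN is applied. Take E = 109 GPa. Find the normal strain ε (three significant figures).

0.00151

A = 828.2 mm².
σ = N/A = 164.2 MPa; ε = σ/E = 164.2/109000 = 1.506e-03.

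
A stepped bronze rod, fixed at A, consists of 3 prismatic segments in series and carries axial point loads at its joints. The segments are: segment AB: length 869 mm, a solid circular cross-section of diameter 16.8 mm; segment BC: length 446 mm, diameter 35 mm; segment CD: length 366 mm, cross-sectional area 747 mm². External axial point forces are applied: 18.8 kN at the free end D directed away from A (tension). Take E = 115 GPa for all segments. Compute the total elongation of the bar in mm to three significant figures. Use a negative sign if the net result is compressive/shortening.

0.797 mm

Internal axial forces (sectioning from the free end, tension +): N_CD = 18.8 kN, N_BC = 18.8 kN, N_AB = 18.8 kN.
A_AB = 221.7 mm².
A_BC = 962.1 mm².
δ_AB = 18800·869/(221.7·115000) = 0.6409 mm
δ_BC = 18800·446/(962.1·115000) = 0.07578 mm
δ_CD = 18800·366/(747·115000) = 0.0801 mm
δ = Σδ_i = 0.7968 mm.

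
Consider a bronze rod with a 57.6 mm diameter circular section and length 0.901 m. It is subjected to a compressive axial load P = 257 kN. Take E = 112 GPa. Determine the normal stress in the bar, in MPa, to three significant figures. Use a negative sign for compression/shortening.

-98.6 MPa

A = 2606 mm².
σ = N/A = -257000/2606 = -98.63 MPa.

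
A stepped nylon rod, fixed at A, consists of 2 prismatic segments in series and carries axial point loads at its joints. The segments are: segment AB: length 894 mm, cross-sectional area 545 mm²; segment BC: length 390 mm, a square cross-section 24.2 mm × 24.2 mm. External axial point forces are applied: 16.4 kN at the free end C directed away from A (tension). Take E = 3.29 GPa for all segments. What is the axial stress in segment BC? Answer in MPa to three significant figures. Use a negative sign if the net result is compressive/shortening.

28.0 MPa

Internal axial forces (sectioning from the free end, tension +): N_BC = 16.4 kN, N_AB = 16.4 kN.
A_BC = 585.6 mm².
σ_BC = N_BC/A_BC = 16400/585.6 = 28 MPa.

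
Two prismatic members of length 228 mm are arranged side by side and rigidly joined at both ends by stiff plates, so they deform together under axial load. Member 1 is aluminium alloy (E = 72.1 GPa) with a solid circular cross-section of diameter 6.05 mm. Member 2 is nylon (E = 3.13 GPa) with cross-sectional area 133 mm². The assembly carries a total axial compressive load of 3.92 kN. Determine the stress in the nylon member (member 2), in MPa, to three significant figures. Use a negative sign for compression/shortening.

-4.93 MPa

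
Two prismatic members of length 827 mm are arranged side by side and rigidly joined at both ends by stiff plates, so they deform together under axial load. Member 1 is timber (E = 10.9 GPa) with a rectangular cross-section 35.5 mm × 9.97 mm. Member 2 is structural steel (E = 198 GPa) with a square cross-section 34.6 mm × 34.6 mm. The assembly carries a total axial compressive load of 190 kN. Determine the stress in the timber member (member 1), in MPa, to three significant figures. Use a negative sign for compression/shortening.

-8.60 MPa

A_1 = 353.9 mm².
A_2 = 1197 mm².
Equal strain + equilibrium ⇒ each member carries load in proportion to AE: A₁E₁ = 3858000 N, A₂E₂ = 237000000 N, ΣAE = 240900000 N.
σ₁ = P·E₁/ΣAE = -190000·10900/240900000 = -8.597 MPa.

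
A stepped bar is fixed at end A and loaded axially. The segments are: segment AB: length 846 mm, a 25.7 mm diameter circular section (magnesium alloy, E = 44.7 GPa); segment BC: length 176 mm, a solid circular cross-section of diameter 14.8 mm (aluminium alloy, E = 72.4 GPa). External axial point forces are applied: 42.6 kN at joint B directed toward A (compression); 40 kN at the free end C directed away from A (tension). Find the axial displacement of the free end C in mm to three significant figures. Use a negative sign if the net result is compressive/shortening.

Internal axial forces (sectioning from the free end, tension +): N_BC = 40 kN, N_AB = -2.6 kN.
A_AB = 518.7 mm².
A_BC = 172 mm².
δ_AB = -2600·846/(518.7·44700) = -0.09486 mm
δ_BC = 40000·176/(172·72400) = 0.5652 mm
δ = Σδ_i = 0.4704 mm.

0.470 mm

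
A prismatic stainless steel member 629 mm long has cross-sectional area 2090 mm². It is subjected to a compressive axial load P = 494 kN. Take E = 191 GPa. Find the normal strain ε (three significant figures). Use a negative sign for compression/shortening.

-0.00124

σ = N/A = -236.4 MPa; ε = σ/E = -236.4/191000 = -1.238e-03.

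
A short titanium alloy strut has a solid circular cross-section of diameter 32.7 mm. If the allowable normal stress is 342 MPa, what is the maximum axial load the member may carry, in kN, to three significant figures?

287 kN

A = 839.8 mm².
P_max = σ_allow · A = 342 · 839.8 = 287200 N = 287.2 kN.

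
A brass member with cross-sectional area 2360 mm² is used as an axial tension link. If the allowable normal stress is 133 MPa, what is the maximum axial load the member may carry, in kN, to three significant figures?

P_max = σ_allow · A = 133 · 2360 = 313900 N = 313.9 kN.

314 kN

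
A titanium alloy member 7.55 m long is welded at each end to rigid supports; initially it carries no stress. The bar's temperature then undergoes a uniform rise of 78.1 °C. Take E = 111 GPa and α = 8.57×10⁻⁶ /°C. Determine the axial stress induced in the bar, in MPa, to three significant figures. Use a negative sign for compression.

-74.3 MPa

Free thermal expansion αLΔT = 8.57e-6 · 7550 · 78.1 = 5.053 mm.
The walls impose strain ε = −(5.053)/7550 = -6.6932e-04; σ = Eε = 111000 · -6.6932e-04 = -74.29 MPa.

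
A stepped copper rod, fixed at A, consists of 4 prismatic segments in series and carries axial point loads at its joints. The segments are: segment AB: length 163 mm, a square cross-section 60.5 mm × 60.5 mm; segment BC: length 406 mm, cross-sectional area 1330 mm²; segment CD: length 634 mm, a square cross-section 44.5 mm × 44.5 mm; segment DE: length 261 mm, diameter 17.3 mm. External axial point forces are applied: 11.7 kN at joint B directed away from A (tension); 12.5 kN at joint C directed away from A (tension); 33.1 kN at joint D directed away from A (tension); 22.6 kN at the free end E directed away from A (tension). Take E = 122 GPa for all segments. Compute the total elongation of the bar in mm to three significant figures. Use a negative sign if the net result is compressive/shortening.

0.552 mm

Internal axial forces (sectioning from the free end, tension +): N_DE = 22.6 kN, N_CD = 55.7 kN, N_BC = 68.2 kN, N_AB = 79.9 kN.
A_AB = 3660 mm².
A_CD = 1980 mm².
A_DE = 235.1 mm².
δ_AB = 79900·163/(3660·122000) = 0.02917 mm
δ_BC = 68200·406/(1330·122000) = 0.1706 mm
δ_CD = 55700·634/(1980·122000) = 0.1462 mm
δ_DE = 22600·261/(235.1·122000) = 0.2057 mm
δ = Σδ_i = 0.5517 mm.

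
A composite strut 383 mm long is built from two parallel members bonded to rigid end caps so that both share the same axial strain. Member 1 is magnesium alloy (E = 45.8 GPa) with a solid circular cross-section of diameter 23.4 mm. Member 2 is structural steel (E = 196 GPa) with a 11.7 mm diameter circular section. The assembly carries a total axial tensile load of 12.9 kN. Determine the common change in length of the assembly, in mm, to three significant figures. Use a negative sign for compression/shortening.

0.121 mm

A_1 = 430.1 mm².
A_2 = 107.5 mm².
Equal strain + equilibrium ⇒ each member carries load in proportion to AE: A₁E₁ = 19700000 N, A₂E₂ = 21070000 N, ΣAE = 40770000 N.
δ = PL/ΣAE = 12900·383/40770000 = 0.1212 mm.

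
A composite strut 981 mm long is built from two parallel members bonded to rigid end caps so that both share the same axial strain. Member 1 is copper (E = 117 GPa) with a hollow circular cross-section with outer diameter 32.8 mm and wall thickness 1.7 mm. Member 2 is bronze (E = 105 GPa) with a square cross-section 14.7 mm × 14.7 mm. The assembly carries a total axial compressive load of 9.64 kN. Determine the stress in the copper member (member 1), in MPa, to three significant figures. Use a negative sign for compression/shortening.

-26.8 MPa

A_1 = 166.1 mm².
A_2 = 216.1 mm².
Equal strain + equilibrium ⇒ each member carries load in proportion to AE: A₁E₁ = 19430000 N, A₂E₂ = 22690000 N, ΣAE = 42120000 N.
σ₁ = P·E₁/ΣAE = -9640·117000/42120000 = -26.78 MPa.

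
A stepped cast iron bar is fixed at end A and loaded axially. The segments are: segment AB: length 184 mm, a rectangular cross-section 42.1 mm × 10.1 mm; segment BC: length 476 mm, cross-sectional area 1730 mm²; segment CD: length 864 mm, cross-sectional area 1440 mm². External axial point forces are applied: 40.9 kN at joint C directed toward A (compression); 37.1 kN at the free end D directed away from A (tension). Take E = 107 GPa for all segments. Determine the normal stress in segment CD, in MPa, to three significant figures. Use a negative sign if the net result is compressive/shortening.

25.8 MPa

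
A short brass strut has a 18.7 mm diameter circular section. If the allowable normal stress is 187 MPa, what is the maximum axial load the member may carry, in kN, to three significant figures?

51.4 kN

A = 274.6 mm².
P_max = σ_allow · A = 187 · 274.6 = 51360 N = 51.36 kN.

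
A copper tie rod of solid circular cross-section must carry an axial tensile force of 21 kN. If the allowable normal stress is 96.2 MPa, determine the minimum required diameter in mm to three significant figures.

16.7 mm

Required area A ≥ P/σ_allow = 21000/96.2 = 218.3 mm².
For a solid circular section, d ≥ √(4A/π) = 16.67 mm.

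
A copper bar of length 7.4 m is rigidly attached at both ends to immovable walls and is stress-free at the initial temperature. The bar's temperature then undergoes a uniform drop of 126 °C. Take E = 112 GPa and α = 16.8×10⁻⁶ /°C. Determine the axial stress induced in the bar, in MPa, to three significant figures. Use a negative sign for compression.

Free thermal expansion αLΔT = 16.8e-6 · 7400 · -126 = -15.66 mm.
The walls impose strain ε = −(-15.66)/7400 = 2.1168e-03; σ = Eε = 112000 · 2.1168e-03 = 237.1 MPa.

237 MPa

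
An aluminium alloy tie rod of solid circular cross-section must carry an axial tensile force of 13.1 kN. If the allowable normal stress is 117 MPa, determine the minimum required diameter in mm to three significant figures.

11.9 mm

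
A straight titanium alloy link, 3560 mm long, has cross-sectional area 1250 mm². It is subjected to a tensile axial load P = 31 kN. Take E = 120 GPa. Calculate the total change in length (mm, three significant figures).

0.736 mm

δ_mech = NL/(AE) = 31000·3560/(1250·120000) = 0.7357 mm.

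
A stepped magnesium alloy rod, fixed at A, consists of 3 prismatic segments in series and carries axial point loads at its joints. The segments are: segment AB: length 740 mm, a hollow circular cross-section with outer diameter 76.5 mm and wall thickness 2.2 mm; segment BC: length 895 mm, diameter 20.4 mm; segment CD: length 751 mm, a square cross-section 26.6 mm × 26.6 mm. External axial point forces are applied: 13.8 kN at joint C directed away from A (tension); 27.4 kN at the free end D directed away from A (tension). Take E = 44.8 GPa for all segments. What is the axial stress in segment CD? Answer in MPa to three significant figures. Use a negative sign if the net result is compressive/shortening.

Internal axial forces (sectioning from the free end, tension +): N_CD = 27.4 kN, N_BC = 41.2 kN, N_AB = 41.2 kN.
A_CD = 707.6 mm².
σ_CD = N_CD/A_CD = 27400/707.6 = 38.72 MPa.

38.7 MPa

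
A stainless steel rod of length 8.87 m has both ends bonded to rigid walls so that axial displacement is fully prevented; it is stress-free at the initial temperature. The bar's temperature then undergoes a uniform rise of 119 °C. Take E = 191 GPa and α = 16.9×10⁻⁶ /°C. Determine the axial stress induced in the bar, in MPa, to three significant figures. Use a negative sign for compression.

-384 MPa

Free thermal expansion αLΔT = 16.9e-6 · 8870 · 119 = 17.84 mm.
The walls impose strain ε = −(17.84)/8870 = -2.0111e-03; σ = Eε = 191000 · -2.0111e-03 = -384.1 MPa.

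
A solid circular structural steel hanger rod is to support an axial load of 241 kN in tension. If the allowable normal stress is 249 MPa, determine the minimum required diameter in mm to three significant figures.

Required area A ≥ P/σ_allow = 241000/249 = 967.9 mm².
For a solid circular section, d ≥ √(4A/π) = 35.1 mm.

35.1 mm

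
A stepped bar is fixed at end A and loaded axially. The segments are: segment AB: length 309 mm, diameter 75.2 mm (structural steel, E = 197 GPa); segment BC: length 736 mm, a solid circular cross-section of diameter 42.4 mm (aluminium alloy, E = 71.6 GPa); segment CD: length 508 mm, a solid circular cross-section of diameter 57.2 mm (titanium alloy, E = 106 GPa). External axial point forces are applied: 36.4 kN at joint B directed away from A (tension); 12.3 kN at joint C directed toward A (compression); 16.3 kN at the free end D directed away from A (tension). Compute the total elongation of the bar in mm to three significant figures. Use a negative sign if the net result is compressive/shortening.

Internal axial forces (sectioning from the free end, tension +): N_CD = 16.3 kN, N_BC = 4 kN, N_AB = 40.4 kN.
A_AB = 4441 mm².
A_BC = 1412 mm².
A_CD = 2570 mm².
δ_AB = 40400·309/(4441·197000) = 0.01427 mm
δ_BC = 4000·736/(1412·71600) = 0.02912 mm
δ_CD = 16300·508/(2570·106000) = 0.0304 mm
δ = Σδ_i = 0.07379 mm.

0.0738 mm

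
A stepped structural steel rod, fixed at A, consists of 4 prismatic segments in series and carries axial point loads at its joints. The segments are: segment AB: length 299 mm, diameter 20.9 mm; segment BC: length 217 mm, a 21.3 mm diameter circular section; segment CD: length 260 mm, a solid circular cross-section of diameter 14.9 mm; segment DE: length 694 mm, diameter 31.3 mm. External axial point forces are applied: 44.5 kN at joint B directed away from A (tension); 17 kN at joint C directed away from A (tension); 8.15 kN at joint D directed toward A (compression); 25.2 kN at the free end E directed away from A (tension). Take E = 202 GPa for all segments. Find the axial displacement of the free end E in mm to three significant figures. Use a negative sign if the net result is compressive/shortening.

Internal axial forces (sectioning from the free end, tension +): N_DE = 25.2 kN, N_CD = 17.05 kN, N_BC = 34.05 kN, N_AB = 78.55 kN.
A_AB = 343.1 mm².
A_BC = 356.3 mm².
A_CD = 174.4 mm².
A_DE = 769.4 mm².
δ_AB = 78550·299/(343.1·202000) = 0.3389 mm
δ_BC = 34050·217/(356.3·202000) = 0.1027 mm
δ_CD = 17050·260/(174.4·202000) = 0.1259 mm
δ_DE = 25200·694/(769.4·202000) = 0.1125 mm
δ = Σδ_i = 0.6799 mm.

0.680 mm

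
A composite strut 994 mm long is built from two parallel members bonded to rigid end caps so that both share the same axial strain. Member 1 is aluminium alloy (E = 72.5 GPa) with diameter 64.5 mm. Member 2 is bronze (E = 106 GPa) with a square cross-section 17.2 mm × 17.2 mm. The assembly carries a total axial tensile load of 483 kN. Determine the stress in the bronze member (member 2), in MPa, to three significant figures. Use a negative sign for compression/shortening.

A_1 = 3267 mm².
A_2 = 295.8 mm².
Equal strain + equilibrium ⇒ each member carries load in proportion to AE: A₁E₁ = 236900000 N, A₂E₂ = 31360000 N, ΣAE = 268200000 N.
σ₂ = P·E₂/ΣAE = 483000·106000/268200000 = 190.9 MPa.

191 MPa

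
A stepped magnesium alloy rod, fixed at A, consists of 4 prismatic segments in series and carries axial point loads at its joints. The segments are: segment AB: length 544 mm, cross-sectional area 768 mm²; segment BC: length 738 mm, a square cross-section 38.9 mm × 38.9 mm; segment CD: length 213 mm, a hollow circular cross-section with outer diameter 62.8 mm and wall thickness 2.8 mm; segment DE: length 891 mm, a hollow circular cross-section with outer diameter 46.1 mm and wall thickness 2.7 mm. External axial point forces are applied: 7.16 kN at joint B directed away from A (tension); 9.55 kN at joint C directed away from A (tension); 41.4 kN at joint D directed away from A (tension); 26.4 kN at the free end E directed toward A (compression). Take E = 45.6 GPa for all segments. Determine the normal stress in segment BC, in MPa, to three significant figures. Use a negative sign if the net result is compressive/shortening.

16.2 MPa

Internal axial forces (sectioning from the free end, tension +): N_DE = -26.4 kN, N_CD = 15 kN, N_BC = 24.55 kN, N_AB = 31.71 kN.
A_BC = 1513 mm².
σ_BC = N_BC/A_BC = 24550/1513 = 16.22 MPa.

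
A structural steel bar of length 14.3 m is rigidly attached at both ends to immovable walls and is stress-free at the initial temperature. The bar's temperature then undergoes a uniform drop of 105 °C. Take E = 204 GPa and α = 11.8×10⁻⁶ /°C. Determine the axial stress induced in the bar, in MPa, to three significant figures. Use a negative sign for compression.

Free thermal expansion αLΔT = 11.8e-6 · 14300 · -105 = -17.72 mm.
The walls impose strain ε = −(-17.72)/14300 = 1.2390e-03; σ = Eε = 204000 · 1.2390e-03 = 252.8 MPa.

253 MPa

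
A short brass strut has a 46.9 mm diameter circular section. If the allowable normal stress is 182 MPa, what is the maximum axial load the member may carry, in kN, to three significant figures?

314 kN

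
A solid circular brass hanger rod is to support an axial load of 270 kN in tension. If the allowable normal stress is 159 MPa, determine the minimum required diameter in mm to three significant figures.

46.5 mm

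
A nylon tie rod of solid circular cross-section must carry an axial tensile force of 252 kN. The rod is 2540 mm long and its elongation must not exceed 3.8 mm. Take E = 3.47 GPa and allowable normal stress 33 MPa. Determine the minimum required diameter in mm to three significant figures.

249 mm

Required area A ≥ P/σ_allow = 252000/33 = 7636 mm².
For a solid circular section, d ≥ √(4A/π) = 98.6 mm.
Elongation limit: A ≥ PL/(Eδ_allow) = 252000·2540/(3470·3.8) = 48540 mm² ⇒ d ≥ 248.6 mm.
The elongation limit governs.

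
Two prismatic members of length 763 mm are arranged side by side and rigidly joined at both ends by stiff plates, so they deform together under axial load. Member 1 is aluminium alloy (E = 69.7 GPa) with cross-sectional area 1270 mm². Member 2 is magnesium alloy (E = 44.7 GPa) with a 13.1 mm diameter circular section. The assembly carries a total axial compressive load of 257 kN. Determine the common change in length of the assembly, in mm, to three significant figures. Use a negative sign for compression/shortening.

-2.07 mm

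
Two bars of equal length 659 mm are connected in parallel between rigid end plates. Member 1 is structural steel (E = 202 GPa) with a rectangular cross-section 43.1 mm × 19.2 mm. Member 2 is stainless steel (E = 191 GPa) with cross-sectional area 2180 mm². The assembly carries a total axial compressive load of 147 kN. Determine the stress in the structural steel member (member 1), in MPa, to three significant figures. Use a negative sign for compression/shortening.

A_1 = 827.5 mm².
Equal strain + equilibrium ⇒ each member carries load in proportion to AE: A₁E₁ = 167200000 N, A₂E₂ = 416400000 N, ΣAE = 583500000 N.
σ₁ = P·E₁/ΣAE = -147000·202000/583500000 = -50.89 MPa.

-50.9 MPa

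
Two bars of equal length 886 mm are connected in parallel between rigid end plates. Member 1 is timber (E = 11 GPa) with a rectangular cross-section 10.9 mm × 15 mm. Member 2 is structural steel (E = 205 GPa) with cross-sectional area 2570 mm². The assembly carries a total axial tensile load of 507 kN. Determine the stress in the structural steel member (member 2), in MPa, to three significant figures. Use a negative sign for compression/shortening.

A_1 = 163.5 mm².
Equal strain + equilibrium ⇒ each member carries load in proportion to AE: A₁E₁ = 1798000 N, A₂E₂ = 526800000 N, ΣAE = 528600000 N.
σ₂ = P·E₂/ΣAE = 507000·205000/528600000 = 196.6 MPa.

197 MPa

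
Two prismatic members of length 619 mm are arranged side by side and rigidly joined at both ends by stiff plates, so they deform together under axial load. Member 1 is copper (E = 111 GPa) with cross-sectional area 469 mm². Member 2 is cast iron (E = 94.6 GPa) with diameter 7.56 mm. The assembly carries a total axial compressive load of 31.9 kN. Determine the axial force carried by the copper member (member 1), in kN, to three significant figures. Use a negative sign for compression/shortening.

A_2 = 44.89 mm².
Equal strain + equilibrium ⇒ each member carries load in proportion to AE: A₁E₁ = 52060000 N, A₂E₂ = 4246000 N, ΣAE = 56310000 N.
F₁ = P·A₁E₁/ΣAE = -31900·52060000/56310000 = -29490 N.

-29.5 kN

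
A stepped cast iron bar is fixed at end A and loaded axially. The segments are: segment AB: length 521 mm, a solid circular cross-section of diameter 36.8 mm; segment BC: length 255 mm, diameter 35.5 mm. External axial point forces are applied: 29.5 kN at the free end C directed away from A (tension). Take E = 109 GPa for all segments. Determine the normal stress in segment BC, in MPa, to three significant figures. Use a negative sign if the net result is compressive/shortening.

Internal axial forces (sectioning from the free end, tension +): N_BC = 29.5 kN, N_AB = 29.5 kN.
A_BC = 989.8 mm².
σ_BC = N_BC/A_BC = 29500/989.8 = 29.8 MPa.

29.8 MPa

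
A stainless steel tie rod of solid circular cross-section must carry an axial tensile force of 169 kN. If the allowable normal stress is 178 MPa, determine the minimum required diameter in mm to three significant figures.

34.8 mm

Required area A ≥ P/σ_allow = 169000/178 = 949.4 mm².
For a solid circular section, d ≥ √(4A/π) = 34.77 mm.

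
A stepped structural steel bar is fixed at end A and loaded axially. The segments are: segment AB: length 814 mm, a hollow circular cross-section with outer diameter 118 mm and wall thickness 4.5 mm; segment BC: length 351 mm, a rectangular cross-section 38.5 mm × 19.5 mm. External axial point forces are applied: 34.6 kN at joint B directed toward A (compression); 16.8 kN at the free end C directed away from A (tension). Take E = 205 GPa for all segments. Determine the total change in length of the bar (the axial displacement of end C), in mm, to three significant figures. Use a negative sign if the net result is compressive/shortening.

-0.00573 mm

Internal axial forces (sectioning from the free end, tension +): N_BC = 16.8 kN, N_AB = -17.8 kN.
A_AB = 1605 mm².
A_BC = 750.8 mm².
δ_AB = -17800·814/(1605·205000) = -0.04405 mm
δ_BC = 16800·351/(750.8·205000) = 0.03831 mm
δ = Σδ_i = -0.005734 mm.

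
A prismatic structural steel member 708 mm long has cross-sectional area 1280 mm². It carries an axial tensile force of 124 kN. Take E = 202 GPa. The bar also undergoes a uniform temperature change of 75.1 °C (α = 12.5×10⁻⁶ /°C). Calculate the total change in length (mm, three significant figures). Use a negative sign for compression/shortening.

1.00 mm

δ_mech = NL/(AE) = 124000·708/(1280·202000) = 0.3395 mm.
δ_thermal = αLΔT = 12.5e-6·708·75.1 = 0.6646 mm.
δ = δ_mech + δ_thermal = 1.004 mm.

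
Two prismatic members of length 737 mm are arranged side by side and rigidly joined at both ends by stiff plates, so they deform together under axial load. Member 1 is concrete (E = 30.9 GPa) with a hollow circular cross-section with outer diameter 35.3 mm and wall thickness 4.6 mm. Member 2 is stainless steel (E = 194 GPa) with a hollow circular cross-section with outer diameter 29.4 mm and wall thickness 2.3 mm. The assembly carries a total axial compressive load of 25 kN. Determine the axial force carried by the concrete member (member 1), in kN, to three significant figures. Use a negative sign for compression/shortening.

-6.63 kN

A_1 = 443.7 mm².
A_2 = 195.8 mm².
Equal strain + equilibrium ⇒ each member carries load in proportion to AE: A₁E₁ = 13710000 N, A₂E₂ = 37990000 N, ΣAE = 51700000 N.
F₁ = P·A₁E₁/ΣAE = -25000·13710000/51700000 = -6629 N.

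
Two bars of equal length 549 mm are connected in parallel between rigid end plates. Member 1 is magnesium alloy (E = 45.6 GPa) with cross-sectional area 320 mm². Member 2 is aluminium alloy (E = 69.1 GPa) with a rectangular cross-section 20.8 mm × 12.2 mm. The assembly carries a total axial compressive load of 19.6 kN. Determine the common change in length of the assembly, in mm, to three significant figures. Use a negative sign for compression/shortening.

-0.335 mm

A_2 = 253.8 mm².
Equal strain + equilibrium ⇒ each member carries load in proportion to AE: A₁E₁ = 14590000 N, A₂E₂ = 17530000 N, ΣAE = 32130000 N.
δ = PL/ΣAE = -19600·549/32130000 = -0.3349 mm.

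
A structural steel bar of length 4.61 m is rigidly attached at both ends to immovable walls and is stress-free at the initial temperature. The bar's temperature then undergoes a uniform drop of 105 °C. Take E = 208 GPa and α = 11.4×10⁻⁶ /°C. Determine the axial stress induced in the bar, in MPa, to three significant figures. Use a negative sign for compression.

Free thermal expansion αLΔT = 11.4e-6 · 4610 · -105 = -5.518 mm.
The walls impose strain ε = −(-5.518)/4610 = 1.1970e-03; σ = Eε = 208000 · 1.1970e-03 = 249 MPa.

249 MPa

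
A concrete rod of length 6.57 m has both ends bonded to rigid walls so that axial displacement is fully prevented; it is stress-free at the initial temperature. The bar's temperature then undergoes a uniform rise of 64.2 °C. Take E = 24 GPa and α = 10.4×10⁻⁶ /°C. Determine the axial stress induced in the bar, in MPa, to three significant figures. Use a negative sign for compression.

-16.0 MPa

Free thermal expansion αLΔT = 10.4e-6 · 6570 · 64.2 = 4.387 mm.
The walls impose strain ε = −(4.387)/6570 = -6.6768e-04; σ = Eε = 24000 · -6.6768e-04 = -16.02 MPa.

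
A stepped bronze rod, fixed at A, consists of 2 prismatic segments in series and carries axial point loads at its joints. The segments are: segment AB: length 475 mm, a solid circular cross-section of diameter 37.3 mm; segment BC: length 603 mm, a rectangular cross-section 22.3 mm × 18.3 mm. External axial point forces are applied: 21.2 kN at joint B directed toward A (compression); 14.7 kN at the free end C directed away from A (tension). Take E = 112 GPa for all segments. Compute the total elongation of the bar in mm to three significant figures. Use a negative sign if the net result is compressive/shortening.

Internal axial forces (sectioning from the free end, tension +): N_BC = 14.7 kN, N_AB = -6.5 kN.
A_AB = 1093 mm².
A_BC = 408.1 mm².
δ_AB = -6500·475/(1093·112000) = -0.02523 mm
δ_BC = 14700·603/(408.1·112000) = 0.1939 mm
δ = Σδ_i = 0.1687 mm.

0.169 mm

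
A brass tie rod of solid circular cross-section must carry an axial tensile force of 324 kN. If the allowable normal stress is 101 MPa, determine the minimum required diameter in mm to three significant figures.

Required area A ≥ P/σ_allow = 324000/101 = 3208 mm².
For a solid circular section, d ≥ √(4A/π) = 63.91 mm.

63.9 mm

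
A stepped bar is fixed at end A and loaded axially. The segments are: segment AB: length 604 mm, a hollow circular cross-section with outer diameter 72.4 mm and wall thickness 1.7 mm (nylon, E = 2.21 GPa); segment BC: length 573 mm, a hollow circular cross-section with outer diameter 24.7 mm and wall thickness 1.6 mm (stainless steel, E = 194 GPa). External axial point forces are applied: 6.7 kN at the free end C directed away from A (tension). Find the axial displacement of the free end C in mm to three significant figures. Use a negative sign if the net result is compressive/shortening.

5.02 mm

Internal axial forces (sectioning from the free end, tension +): N_BC = 6.7 kN, N_AB = 6.7 kN.
A_AB = 377.6 mm².
A_BC = 116.1 mm².
δ_AB = 6700·604/(377.6·2210) = 4.85 mm
δ_BC = 6700·573/(116.1·194000) = 0.1704 mm
δ = Σδ_i = 5.02 mm.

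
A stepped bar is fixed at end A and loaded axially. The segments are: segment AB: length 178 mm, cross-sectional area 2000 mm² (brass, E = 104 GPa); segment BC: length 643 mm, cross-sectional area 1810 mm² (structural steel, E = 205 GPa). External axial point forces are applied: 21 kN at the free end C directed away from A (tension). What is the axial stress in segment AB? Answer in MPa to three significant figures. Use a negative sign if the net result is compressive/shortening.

Internal axial forces (sectioning from the free end, tension +): N_BC = 21 kN, N_AB = 21 kN.
σ_AB = N_AB/A_AB = 21000/2000 = 10.5 MPa.

10.5 MPa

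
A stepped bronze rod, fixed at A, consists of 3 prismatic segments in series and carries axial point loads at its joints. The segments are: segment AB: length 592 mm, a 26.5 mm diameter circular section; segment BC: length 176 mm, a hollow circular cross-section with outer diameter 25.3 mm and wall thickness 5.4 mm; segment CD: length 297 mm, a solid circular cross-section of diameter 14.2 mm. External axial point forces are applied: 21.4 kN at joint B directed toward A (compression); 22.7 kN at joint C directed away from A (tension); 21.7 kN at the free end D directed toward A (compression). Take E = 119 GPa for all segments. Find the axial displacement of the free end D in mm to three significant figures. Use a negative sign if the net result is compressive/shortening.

Internal axial forces (sectioning from the free end, tension +): N_CD = -21.7 kN, N_BC = 1 kN, N_AB = -20.4 kN.
A_AB = 551.5 mm².
A_BC = 337.6 mm².
A_CD = 158.4 mm².
δ_AB = -20400·592/(551.5·119000) = -0.184 mm
δ_BC = 1000·176/(337.6·119000) = 0.004381 mm
δ_CD = -21700·297/(158.4·119000) = -0.342 mm
δ = Σδ_i = -0.5216 mm.

-0.522 mm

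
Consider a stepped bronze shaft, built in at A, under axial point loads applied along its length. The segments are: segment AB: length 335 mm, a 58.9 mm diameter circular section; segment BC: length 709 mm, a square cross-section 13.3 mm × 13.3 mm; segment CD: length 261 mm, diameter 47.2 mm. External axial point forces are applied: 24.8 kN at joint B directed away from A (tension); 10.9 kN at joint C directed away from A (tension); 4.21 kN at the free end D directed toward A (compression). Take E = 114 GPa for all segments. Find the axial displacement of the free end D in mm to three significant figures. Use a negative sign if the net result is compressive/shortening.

0.264 mm

Internal axial forces (sectioning from the free end, tension +): N_CD = -4.21 kN, N_BC = 6.69 kN, N_AB = 31.49 kN.
A_AB = 2725 mm².
A_BC = 176.9 mm².
A_CD = 1750 mm².
δ_AB = 31490·335/(2725·114000) = 0.03396 mm
δ_BC = 6690·709/(176.9·114000) = 0.2352 mm
δ_CD = -4210·261/(1750·114000) = -0.005509 mm
δ = Σδ_i = 0.2637 mm.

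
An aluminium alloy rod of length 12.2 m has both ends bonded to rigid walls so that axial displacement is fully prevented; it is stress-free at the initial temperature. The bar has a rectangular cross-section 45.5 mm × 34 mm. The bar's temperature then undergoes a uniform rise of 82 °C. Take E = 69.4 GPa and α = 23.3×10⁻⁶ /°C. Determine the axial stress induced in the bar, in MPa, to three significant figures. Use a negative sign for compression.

-133 MPa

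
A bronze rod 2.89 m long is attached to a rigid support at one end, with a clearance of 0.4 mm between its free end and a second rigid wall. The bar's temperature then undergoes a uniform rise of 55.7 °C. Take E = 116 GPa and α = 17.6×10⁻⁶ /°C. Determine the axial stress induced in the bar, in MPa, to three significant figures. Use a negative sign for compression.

Free thermal expansion αLΔT = 17.6e-6 · 2890 · 55.7 = 2.833 mm.
The walls engage after the gap closes; constrained expansion = 2.833 − 0.4 = 2.433 mm.
The walls impose strain ε = −(2.433)/2890 = -8.4191e-04; σ = Eε = 116000 · -8.4191e-04 = -97.66 MPa.

-97.7 MPa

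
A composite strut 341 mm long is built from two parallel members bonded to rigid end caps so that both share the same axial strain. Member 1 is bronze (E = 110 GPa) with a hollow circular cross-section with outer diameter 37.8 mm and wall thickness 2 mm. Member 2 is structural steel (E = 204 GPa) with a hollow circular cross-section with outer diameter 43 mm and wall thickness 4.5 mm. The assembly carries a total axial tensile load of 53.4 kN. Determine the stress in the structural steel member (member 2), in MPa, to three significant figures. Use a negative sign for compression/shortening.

80.2 MPa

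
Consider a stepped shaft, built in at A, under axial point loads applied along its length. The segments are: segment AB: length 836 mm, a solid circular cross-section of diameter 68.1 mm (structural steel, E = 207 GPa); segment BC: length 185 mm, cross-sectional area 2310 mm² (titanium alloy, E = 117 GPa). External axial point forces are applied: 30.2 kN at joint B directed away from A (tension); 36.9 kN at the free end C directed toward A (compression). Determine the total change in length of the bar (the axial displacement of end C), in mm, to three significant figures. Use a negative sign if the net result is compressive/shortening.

Internal axial forces (sectioning from the free end, tension +): N_BC = -36.9 kN, N_AB = -6.7 kN.
A_AB = 3642 mm².
δ_AB = -6700·836/(3642·207000) = -0.007429 mm
δ_BC = -36900·185/(2310·117000) = -0.02526 mm
δ = Σδ_i = -0.03269 mm.

-0.0327 mm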